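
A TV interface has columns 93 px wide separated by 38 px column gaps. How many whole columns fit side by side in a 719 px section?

5 columns

k columns need k·93 + (k−1)·38 = k·131 − 38.
k·131 − 38 ≤ 719 → k ≤ 757 / 131 ≈ 5.78, so k = 5.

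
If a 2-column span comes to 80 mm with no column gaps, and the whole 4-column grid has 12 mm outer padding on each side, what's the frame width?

2c = 80 → c = 40 mm.
Summing: 24 + 160 = 184 mm.

184 mm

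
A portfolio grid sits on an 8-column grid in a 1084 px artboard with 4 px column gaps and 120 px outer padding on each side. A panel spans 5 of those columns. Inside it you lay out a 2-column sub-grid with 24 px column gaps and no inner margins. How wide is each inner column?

Outer content = 1084 − 2·120 = 844 px.
8 columns + 7 column gaps: 8c + 7·4 = 844.
8c = 844 − 28 = 816, so c = 102 px.
5 columns plus 4 column gaps: 510 + 16 = 526 px.
2 columns + 1 column gap: 2d + 1·24 = 526.
2d = 526 − 24 = 502, so d = 251 px.

251 px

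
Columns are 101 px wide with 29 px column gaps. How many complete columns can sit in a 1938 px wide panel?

k columns need k·101 + (k−1)·29 = k·130 − 29.
k·130 − 29 ≤ 1938 → k ≤ 1967 / 130 ≈ 15.13, so k = 15.

15 columns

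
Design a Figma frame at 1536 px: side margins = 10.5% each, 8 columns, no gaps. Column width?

Margins: 10.5% × 1536 = 161.28 px each, so content = 1536 − 322.56 = 1213.44 px.
With no gaps, each column is 1213.44/8 = 151.68 px.

151.68 px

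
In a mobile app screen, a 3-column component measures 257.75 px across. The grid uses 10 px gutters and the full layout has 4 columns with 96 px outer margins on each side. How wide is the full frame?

3c + 2·10 = 257.75 → 3c = 237.75 → c = 79.25 px.
Adding margins, columns and gutters: 192 + 317 + 30 = 539 px.

539 px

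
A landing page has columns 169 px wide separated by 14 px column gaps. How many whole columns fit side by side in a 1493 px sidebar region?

8 columns: 8·169 + 7·14 = 1450 px ≤ 1493.
9 columns: 1633 px > 1493. So 8.

8 columns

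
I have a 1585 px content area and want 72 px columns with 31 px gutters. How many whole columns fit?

15 columns

Each extra column adds 72 + 31 = 103 px.
(1585 + 31) / 103 = 15.69, so 15 columns fit.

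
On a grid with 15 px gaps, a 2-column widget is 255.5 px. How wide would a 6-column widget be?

796.5 px

2c + 1·15 = 255.5 → 2c = 240.5 → c = 120.25 px.
Span of 6: 6·120.25 + 5·15 = 721.5 + 75 = 796.5 px.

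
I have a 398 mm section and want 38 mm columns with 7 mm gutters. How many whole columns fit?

9 columns: 9·38 + 8·7 = 398 mm ≤ 398.
10 columns: 443 mm > 398. So 9.

9 columns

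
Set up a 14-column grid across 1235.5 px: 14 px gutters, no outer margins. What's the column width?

75.25 px

14c + 13·14 = 1235.5 → 14c = 1053.5 → c = 75.25 px.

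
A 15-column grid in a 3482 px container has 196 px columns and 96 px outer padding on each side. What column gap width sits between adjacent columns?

25 px

Subtract both margins: 3482 − 2·96 = 3290 px.
Columns use 2940 px, leaving 350 px across 14 column gaps = 25 px each.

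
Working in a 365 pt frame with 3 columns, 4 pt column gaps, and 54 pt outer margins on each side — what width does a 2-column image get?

Take off 108 pt of margins, leaving 257 pt.
3 columns + 2 column gaps: 3c + 2·4 = 257.
3c = 257 − 8 = 249, so c = 83 pt.
Span of 2: 2·83 + 1·4 = 166 + 4 = 170 pt.

170 pt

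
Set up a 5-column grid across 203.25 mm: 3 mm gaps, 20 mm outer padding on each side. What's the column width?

Subtract both margins: 203.25 − 2·20 = 163.25 mm.
Subtracting 4 gaps of 3 leaves 151.25 for 5 columns, so c = 30.25 mm.

30.25 mm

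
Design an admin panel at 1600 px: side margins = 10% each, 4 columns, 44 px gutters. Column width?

1600 × (1 − 2·10%) = 1600 × 80% = 1280 px for the columns.
Subtracting 3 gutters of 44 leaves 1148 for 4 columns, so c = 287 px.

287 px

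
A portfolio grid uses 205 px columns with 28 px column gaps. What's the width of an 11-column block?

2535 px

11 columns plus 10 column gaps: 2255 + 280 = 2535 px.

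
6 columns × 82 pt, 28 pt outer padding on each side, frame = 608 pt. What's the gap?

Take off 56 pt of margins, leaving 552 pt.
6·82 + 5g = 552 → 5g = 60 → g = 12 pt.

12 pt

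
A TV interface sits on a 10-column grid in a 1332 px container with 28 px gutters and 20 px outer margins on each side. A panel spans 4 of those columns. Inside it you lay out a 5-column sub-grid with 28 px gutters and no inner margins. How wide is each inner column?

77.6 px

Inside the margins: 1332 − 40 = 1292 px.
10c + 9·28 = 1292 → 10c = 1040 → c = 104 px.
4-column span = 4·104 + 3·28 = 500 px.
500 − 4·28 = 388; ÷5 gives d = 77.6 px.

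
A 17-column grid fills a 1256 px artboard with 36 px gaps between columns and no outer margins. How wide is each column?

40 px

17c + 16·36 = 1256 → 17c = 680 → c = 40 px.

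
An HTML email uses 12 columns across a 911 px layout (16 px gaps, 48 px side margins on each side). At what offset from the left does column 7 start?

Take off 96 px of margins, leaving 815 px.
12 columns + 11 gaps: 12c + 11·16 = 815.
12c = 815 − 176 = 639, so c = 53.25 px.
Before column 7: the margin + 6 columns + 6 gaps.
Offset = 48 + 6·(53.25 + 16) = 48 + 415.5 = 463.5 px.

463.5 px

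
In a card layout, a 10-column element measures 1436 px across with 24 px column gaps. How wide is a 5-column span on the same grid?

Subtracting 9 column gaps of 24 leaves 1220 for 10 columns, so c = 122 px.
Span of 5: 5·122 + 4·24 = 610 + 96 = 706 px.

706 px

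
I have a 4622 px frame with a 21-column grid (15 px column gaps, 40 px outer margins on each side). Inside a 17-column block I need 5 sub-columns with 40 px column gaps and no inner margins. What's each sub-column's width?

702.8 px

Take off 80 px of margins, leaving 4542 px.
Subtracting 20 column gaps of 15 leaves 4242 for 21 columns, so c = 202 px.
17 columns plus 16 column gaps: 3434 + 240 = 3674 px.
5d + 4·40 = 3674 → 5d = 3514 → d = 702.8 px.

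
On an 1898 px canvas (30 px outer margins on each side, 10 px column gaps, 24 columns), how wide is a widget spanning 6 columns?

452 px

Content width = 1898 − 2·30 = 1838 px.
1838 − 23·10 = 1608; ÷24 gives c = 67 px.
Span of 6: 6·67 + 5·10 = 402 + 50 = 452 px.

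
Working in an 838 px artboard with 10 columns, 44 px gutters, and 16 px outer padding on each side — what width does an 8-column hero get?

636 px

Subtract both margins: 838 − 2·16 = 806 px.
Subtracting 9 gutters of 44 leaves 410 for 10 columns, so c = 41 px.
8-column span = 8·41 + 7·44 = 636 px.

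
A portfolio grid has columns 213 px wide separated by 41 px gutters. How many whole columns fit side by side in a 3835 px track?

15 columns

Each extra column adds 213 + 41 = 254 px.
(3835 + 41) / 254 = 15.26, so 15 columns fit.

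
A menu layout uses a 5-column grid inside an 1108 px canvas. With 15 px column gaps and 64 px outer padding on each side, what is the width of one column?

184 px

Inside the margins: 1108 − 128 = 980 px.
980 − 4·15 = 920; ÷5 gives c = 184 px.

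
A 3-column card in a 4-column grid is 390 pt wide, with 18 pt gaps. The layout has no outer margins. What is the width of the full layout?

526 pt

3 columns + 2 gaps: 3c + 2·18 = 390.
3c = 390 − 36 = 354, so c = 118 pt.
Summing: 472 + 54 = 526 pt.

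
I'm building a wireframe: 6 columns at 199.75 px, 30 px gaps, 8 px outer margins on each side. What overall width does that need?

1364.5 px

Total width: 2·8 + 6·199.75 + 5·30 = 1364.5 px.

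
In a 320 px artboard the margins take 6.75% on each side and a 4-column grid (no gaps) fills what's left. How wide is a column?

Each margin = 6.75% of 320 = 21.6 px; content = 320 − 2·21.6 = 276.8 px.
276.8 / 4 = 69.2 px per column.

69.2 px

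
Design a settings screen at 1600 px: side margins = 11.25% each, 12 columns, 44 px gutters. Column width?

Each margin = 11.25% of 1600 = 180 px; content = 1600 − 2·180 = 1240 px.
1240 − 11·44 = 756; ÷12 gives c = 63 px.

63 px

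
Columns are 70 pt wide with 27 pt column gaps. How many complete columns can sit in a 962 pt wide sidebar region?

10 columns: 10·70 + 9·27 = 943 pt ≤ 962.
11 columns: 1040 pt > 962. So 10.

10 columns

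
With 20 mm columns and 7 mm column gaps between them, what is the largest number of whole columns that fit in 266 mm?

10 columns: 10·20 + 9·7 = 263 mm ≤ 266.
11 columns: 290 mm > 266. So 10.

10 columns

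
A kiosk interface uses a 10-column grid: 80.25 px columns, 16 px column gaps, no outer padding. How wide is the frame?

946.5 px

Frame = 10·80.25 + 9·16 = 802.5 + 144 = 946.5 px.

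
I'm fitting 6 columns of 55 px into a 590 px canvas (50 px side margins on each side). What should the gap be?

Content width = 590 − 2·50 = 490 px.
6 columns take 6·55 = 330 px; remaining 160 splits into 5 gaps.
g = 160 / 5 = 32 px.

32 px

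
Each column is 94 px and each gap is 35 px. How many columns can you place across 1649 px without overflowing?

13 columns

13 columns: 13·94 + 12·35 = 1642 px ≤ 1649.
14 columns: 1771 px > 1649. So 13.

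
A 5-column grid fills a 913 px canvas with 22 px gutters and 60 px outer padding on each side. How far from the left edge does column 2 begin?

Take off 120 px of margins, leaving 793 px.
5 columns + 4 gutters: 5c + 4·22 = 793.
5c = 793 − 88 = 705, so c = 141 px.
Column 2 starts at margin + 1·(column + gutter) = 60 + 1·163 = 223 px.

223 px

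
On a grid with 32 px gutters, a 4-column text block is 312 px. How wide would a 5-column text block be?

398 px

Subtracting 3 gutters of 32 leaves 216 for 4 columns, so c = 54 px.
5 columns plus 4 gutters: 270 + 128 = 398 px.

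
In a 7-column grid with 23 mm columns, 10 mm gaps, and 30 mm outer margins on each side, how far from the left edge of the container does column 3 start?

96 mm

Each column+gutter stride is 33 mm; 2 of them past the 30 mm margin is 30 + 66 = 96 mm.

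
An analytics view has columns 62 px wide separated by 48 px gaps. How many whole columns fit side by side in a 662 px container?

Each extra column adds 62 + 48 = 110 px.
(662 + 48) / 110 = 6.45, so 6 columns fit.

6 columns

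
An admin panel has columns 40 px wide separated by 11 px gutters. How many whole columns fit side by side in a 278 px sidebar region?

5 columns: 5·40 + 4·11 = 244 px ≤ 278.
6 columns: 295 px > 278. So 5.

5 columns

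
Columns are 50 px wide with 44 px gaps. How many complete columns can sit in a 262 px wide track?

k columns need k·50 + (k−1)·44 = k·94 − 44.
k·94 − 44 ≤ 262 → k ≤ 306 / 94 ≈ 3.26, so k = 3.

3 columns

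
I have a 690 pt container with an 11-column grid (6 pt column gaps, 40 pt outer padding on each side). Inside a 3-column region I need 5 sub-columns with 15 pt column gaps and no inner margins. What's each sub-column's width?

Take off 80 pt of margins, leaving 610 pt.
11 columns + 10 column gaps: 11c + 10·6 = 610.
11c = 610 − 60 = 550, so c = 50 pt.
3 columns plus 2 column gaps: 150 + 12 = 162 pt.
162 − 4·15 = 102; ÷5 gives d = 20.4 pt.

20.4 pt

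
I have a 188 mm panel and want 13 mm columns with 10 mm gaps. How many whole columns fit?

k columns need k·13 + (k−1)·10 = k·23 − 10.
k·23 − 10 ≤ 188 → k ≤ 198 / 23 ≈ 8.61, so k = 8.

8 columns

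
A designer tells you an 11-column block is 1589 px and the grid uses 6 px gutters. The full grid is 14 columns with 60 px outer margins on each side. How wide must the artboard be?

1589 − 10·6 = 1529; ÷11 gives c = 139 px.
Adding margins, columns and gutters: 120 + 1946 + 78 = 2144 px.

2144 px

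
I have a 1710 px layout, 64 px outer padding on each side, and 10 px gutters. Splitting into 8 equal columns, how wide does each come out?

Subtract both margins: 1710 − 2·64 = 1582 px.
1582 − 7·10 = 1512; ÷8 gives c = 189 px.

189 px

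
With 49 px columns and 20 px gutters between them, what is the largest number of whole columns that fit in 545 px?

8 columns

Each extra column adds 49 + 20 = 69 px.
(545 + 20) / 69 = 8.19, so 8 columns fit.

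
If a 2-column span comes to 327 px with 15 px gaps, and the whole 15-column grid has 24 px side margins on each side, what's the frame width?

2c + 1·15 = 327 → 2c = 312 → c = 156 px.
Frame = 2·24 + 15·156 + 14·15 = 48 + 2340 + 210 = 2598 px.

2598 px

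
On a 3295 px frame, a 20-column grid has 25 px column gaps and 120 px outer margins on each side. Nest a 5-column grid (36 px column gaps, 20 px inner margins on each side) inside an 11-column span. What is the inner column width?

Subtract both margins: 3295 − 2·120 = 3055 px.
Subtracting 19 column gaps of 25 leaves 2580 for 20 columns, so c = 129 px.
11 columns plus 10 column gaps: 1419 + 250 = 1669 px.
Inner content = 1669 − 2·20 = 1629 px.
1629 − 4·36 = 1485; ÷5 gives d = 297 px.

297 px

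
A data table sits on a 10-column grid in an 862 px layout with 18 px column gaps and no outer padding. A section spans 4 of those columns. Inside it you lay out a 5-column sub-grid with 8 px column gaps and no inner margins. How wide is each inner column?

60.4 px

10 columns + 9 column gaps: 10c + 9·18 = 862.
10c = 862 − 162 = 700, so c = 70 px.
4 columns plus 3 column gaps: 280 + 54 = 334 px.
334 − 4·8 = 302; ÷5 gives d = 60.4 px.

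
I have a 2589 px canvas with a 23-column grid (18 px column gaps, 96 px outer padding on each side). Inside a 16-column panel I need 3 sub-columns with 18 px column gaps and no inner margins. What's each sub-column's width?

542 px

Subtract both margins: 2589 − 2·96 = 2397 px.
23c + 22·18 = 2397 → 23c = 2001 → c = 87 px.
16 columns plus 15 column gaps: 1392 + 270 = 1662 px.
3 columns + 2 column gaps: 3d + 2·18 = 1662.
3d = 1662 − 36 = 1626, so d = 542 px.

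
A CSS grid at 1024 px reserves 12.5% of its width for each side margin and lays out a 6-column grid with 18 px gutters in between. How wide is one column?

Margins: 12.5% × 1024 = 128 px each, so content = 1024 − 256 = 768 px.
6c + 5·18 = 768 → 6c = 678 → c = 113 px.

113 px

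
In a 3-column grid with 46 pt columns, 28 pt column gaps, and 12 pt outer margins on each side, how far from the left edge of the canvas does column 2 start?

86 pt

Each column+gutter stride is 74 pt; 1 of them past the 12 pt margin is 12 + 74 = 86 pt.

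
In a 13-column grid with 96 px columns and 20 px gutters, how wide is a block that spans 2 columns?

Span of 2: 2·96 + 1·20 = 192 + 20 = 212 px.

212 px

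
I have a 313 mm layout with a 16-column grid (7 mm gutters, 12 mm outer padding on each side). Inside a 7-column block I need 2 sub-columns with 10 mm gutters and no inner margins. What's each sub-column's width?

Take off 24 mm of margins, leaving 289 mm.
16c + 15·7 = 289 → 16c = 184 → c = 11.5 mm.
7-column span = 7·11.5 + 6·7 = 122.5 mm.
2 columns + 1 gutter: 2d + 1·10 = 122.5.
2d = 122.5 − 10 = 112.5, so d = 56.25 mm.

56.25 mm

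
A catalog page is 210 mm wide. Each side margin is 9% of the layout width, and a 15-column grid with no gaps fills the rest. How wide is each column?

11.48 mm

Margins: 9% × 210 = 18.9 mm each, so content = 210 − 37.8 = 172.2 mm.
172.2 / 15 = 11.48 mm per column.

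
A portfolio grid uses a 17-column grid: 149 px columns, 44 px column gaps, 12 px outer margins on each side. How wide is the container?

Container = 2·12 + 17·149 + 16·44 = 24 + 2533 + 704 = 3261 px.

3261 px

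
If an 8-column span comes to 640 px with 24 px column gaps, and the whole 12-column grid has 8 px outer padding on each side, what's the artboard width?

8 columns + 7 column gaps: 8c + 7·24 = 640.
8c = 640 − 168 = 472, so c = 59 px.
Artboard = 2·8 + 12·59 + 11·24 = 16 + 708 + 264 = 988 px.

988 px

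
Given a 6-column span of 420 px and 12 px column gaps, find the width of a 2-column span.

6c + 5·12 = 420 → 6c = 360 → c = 60 px.
2 columns plus 1 column gap: 120 + 12 = 132 px.

132 px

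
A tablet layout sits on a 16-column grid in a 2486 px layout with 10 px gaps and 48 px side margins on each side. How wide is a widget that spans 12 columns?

Take off 96 px of margins, leaving 2390 px.
16 columns + 15 gaps: 16c + 15·10 = 2390.
16c = 2390 − 150 = 2240, so c = 140 px.
12 columns plus 11 gaps: 1680 + 110 = 1790 px.

1790 px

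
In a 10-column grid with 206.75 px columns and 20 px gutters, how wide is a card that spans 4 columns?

Span of 4: 4·206.75 + 3·20 = 827 + 60 = 887 px.

887 px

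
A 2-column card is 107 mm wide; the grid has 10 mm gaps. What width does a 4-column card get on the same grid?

224 mm

2c + 1·10 = 107 → 2c = 97 → c = 48.5 mm.
4 columns plus 3 gaps: 194 + 30 = 224 mm.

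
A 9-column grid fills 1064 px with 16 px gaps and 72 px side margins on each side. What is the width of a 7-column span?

Subtract both margins: 1064 − 2·72 = 920 px.
9 columns + 8 gaps: 9c + 8·16 = 920.
9c = 920 − 128 = 792, so c = 88 px.
7-column span = 7·88 + 6·16 = 712 px.

712 px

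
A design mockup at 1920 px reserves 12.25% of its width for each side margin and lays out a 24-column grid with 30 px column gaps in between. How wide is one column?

31.65 px

Each margin = 12.25% of 1920 = 235.2 px; content = 1920 − 2·235.2 = 1449.6 px.
Subtracting 23 column gaps of 30 leaves 759.6 for 24 columns, so c = 31.65 px.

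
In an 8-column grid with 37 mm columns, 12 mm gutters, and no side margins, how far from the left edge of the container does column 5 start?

Before column 5: 4 columns + 4 gutters.
Offset = 4·(37 + 12) = 4·49 = 196 mm.

196 mm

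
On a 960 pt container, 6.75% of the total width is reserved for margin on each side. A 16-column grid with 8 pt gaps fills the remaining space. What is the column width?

44.4 pt

Each margin = 6.75% of 960 = 64.8 pt; content = 960 − 2·64.8 = 830.4 pt.
830.4 − 15·8 = 710.4; ÷16 gives c = 44.4 pt.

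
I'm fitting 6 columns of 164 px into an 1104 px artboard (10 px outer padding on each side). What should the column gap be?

Subtract both margins: 1104 − 2·10 = 1084 px.
6·164 + 5g = 1084 → 5g = 100 → g = 20 px.

20 px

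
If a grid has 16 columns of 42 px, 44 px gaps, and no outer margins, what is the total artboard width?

1332 px

Artboard = 16·42 + 15·44 = 672 + 660 = 1332 px.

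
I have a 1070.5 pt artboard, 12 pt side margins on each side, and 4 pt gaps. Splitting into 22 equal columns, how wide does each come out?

Inside the margins: 1070.5 − 24 = 1046.5 pt.
Subtracting 21 gaps of 4 leaves 962.5 for 22 columns, so c = 43.75 pt.

43.75 pt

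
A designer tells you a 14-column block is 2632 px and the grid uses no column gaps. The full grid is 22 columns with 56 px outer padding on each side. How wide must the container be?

With no column gaps, each column is 2632/14 = 188 px.
Total width: 2·56 + 22·188 = 4248 px.

4248 px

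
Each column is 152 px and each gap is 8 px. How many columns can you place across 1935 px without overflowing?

12 columns

12 columns: 12·152 + 11·8 = 1912 px ≤ 1935.
13 columns: 2072 px > 1935. So 12.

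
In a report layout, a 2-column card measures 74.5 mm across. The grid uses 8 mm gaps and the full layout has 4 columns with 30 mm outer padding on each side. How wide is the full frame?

217 mm

Subtracting 1 gap of 8 leaves 66.5 for 2 columns, so c = 33.25 mm.
Total width: 2·30 + 4·33.25 + 3·8 = 217 mm.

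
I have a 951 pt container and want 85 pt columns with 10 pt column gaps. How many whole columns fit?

k columns need k·85 + (k−1)·10 = k·95 − 10.
k·95 − 10 ≤ 951 → k ≤ 961 / 95 ≈ 10.12, so k = 10.

10 columns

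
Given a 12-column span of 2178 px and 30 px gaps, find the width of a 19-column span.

3466 px

12 columns + 11 gaps: 12c + 11·30 = 2178.
12c = 2178 − 330 = 1848, so c = 154 px.
Span of 19: 19·154 + 18·30 = 2926 + 540 = 3466 px.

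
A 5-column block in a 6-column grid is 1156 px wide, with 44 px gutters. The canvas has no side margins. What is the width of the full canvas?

Subtracting 4 gutters of 44 leaves 980 for 5 columns, so c = 196 px.
Total width: 6·196 + 5·44 = 1396 px.

1396 px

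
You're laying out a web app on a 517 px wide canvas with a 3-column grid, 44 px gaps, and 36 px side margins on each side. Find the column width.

119 px

Take off 72 px of margins, leaving 445 px.
445 − 2·44 = 357; ÷3 gives c = 119 px.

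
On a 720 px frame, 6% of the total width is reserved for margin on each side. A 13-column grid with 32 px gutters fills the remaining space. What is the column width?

720 × (1 − 2·6%) = 720 × 88% = 633.6 px for the columns.
13c + 12·32 = 633.6 → 13c = 249.6 → c = 19.2 px.

19.2 px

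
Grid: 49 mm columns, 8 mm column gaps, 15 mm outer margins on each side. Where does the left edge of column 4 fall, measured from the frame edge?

186 mm

Each column+gutter stride is 57 mm; 3 of them past the 15 mm margin is 15 + 171 = 186 mm.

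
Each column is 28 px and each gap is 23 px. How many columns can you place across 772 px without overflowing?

15 columns

k columns need k·28 + (k−1)·23 = k·51 − 23.
k·51 − 23 ≤ 772 → k ≤ 795 / 51 ≈ 15.59, so k = 15.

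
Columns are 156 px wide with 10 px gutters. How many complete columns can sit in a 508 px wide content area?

3 columns

Each extra column adds 156 + 10 = 166 px.
(508 + 10) / 166 = 3.12, so 3 columns fit.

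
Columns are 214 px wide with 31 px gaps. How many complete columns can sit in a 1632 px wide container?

k columns need k·214 + (k−1)·31 = k·245 − 31.
k·245 − 31 ≤ 1632 → k ≤ 1663 / 245 ≈ 6.79, so k = 6.

6 columns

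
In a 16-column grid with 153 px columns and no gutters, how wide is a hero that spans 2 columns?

With no gutters, 2 columns span 2·153 = 306 px.

306 px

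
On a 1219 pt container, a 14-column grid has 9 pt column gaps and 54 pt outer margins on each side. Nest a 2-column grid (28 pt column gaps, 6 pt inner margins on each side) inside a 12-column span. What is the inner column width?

Take off 108 pt of margins, leaving 1111 pt.
1111 − 13·9 = 994; ÷14 gives c = 71 pt.
Span of 12: 12·71 + 11·9 = 852 + 99 = 951 pt.
Inner content = 951 − 2·6 = 939 pt.
2d + 1·28 = 939 → 2d = 911 → d = 455.5 pt.

455.5 pt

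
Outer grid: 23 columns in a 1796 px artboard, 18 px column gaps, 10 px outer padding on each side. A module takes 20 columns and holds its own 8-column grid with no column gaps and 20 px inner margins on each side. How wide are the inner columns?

Take off 20 px of margins, leaving 1776 px.
1776 − 22·18 = 1380; ÷23 gives c = 60 px.
Span of 20: 20·60 + 19·18 = 1200 + 342 = 1542 px.
Inner content = 1542 − 2·20 = 1502 px.
1502 / 8 = 187.75 px per column.

187.75 px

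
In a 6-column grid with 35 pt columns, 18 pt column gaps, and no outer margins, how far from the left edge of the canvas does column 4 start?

159 pt

Before column 4: 3 columns + 3 column gaps.
Offset = 3·(35 + 18) = 3·53 = 159 pt.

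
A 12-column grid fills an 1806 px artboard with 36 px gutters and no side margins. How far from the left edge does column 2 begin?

Subtracting 11 gutters of 36 leaves 1410 for 12 columns, so c = 117.5 px.
Before column 2: 1 column + 1 gutter.
Offset = 1·(117.5 + 36) = 1·153.5 = 153.5 px.

153.5 px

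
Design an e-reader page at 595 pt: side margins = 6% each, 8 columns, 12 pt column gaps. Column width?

Each margin = 6% of 595 = 35.7 pt; content = 595 − 2·35.7 = 523.6 pt.
523.6 − 7·12 = 439.6; ÷8 gives c = 54.95 pt.

54.95 pt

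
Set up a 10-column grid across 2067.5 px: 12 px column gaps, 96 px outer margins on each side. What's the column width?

Take off 192 px of margins, leaving 1875.5 px.
10 columns + 9 column gaps: 10c + 9·12 = 1875.5.
10c = 1875.5 − 108 = 1767.5, so c = 176.75 px.

176.75 px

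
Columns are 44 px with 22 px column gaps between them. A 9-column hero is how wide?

572 px

9 columns plus 8 column gaps: 396 + 176 = 572 px.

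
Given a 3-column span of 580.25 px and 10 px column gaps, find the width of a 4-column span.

777 px

3 columns + 2 column gaps: 3c + 2·10 = 580.25.
3c = 580.25 − 20 = 560.25, so c = 186.75 px.
4 columns plus 3 column gaps: 747 + 30 = 777 px.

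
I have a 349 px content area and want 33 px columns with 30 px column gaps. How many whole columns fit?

6 columns

k columns need k·33 + (k−1)·30 = k·63 − 30.
k·63 − 30 ≤ 349 → k ≤ 379 / 63 ≈ 6.02, so k = 6.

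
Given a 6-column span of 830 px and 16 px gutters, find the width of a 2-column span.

Subtracting 5 gutters of 16 leaves 750 for 6 columns, so c = 125 px.
2 columns plus 1 gutter: 250 + 16 = 266 px.

266 px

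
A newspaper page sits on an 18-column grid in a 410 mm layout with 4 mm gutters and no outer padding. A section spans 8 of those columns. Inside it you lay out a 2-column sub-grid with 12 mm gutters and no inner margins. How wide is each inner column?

18 columns + 17 gutters: 18c + 17·4 = 410.
18c = 410 − 68 = 342, so c = 19 mm.
8 columns plus 7 gutters: 152 + 28 = 180 mm.
Subtracting 1 gutter of 12 leaves 168 for 2 columns, so d = 84 mm.

84 mm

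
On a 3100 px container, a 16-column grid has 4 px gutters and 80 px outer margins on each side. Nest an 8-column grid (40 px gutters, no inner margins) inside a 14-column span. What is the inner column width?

286.5 px

Outer content = 3100 − 2·80 = 2940 px.
2940 − 15·4 = 2880; ÷16 gives c = 180 px.
Span of 14: 14·180 + 13·4 = 2520 + 52 = 2572 px.
2572 − 7·40 = 2292; ÷8 gives d = 286.5 px.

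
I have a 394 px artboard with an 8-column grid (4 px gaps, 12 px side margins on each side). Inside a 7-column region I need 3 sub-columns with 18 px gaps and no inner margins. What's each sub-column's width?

Inside the margins: 394 − 24 = 370 px.
Subtracting 7 gaps of 4 leaves 342 for 8 columns, so c = 42.75 px.
7-column span = 7·42.75 + 6·4 = 323.25 px.
3d + 2·18 = 323.25 → 3d = 287.25 → d = 95.75 px.

95.75 px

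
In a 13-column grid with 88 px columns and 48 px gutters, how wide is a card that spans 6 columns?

768 px

6-column span = 6·88 + 5·48 = 768 px.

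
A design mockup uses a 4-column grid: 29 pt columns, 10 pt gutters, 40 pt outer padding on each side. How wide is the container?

Adding margins, columns and gutters: 80 + 116 + 30 = 226 pt.

226 pt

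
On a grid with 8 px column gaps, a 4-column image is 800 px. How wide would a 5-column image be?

4c + 3·8 = 800 → 4c = 776 → c = 194 px.
5-column span = 5·194 + 4·8 = 1002 px.

1002 px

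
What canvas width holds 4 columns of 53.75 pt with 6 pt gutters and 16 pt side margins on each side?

265 pt

Canvas = 2·16 + 4·53.75 + 3·6 = 32 + 215 + 18 = 265 pt.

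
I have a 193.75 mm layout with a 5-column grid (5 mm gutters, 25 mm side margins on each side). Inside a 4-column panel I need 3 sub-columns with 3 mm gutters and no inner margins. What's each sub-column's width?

Subtract both margins: 193.75 − 2·25 = 143.75 mm.
5 columns + 4 gutters: 5c + 4·5 = 143.75.
5c = 143.75 − 20 = 123.75, so c = 24.75 mm.
4 columns plus 3 gutters: 99 + 15 = 114 mm.
Subtracting 2 gutters of 3 leaves 108 for 3 columns, so d = 36 mm.

36 mm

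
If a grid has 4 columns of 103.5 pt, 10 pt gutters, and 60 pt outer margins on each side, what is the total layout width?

Layout = 2·60 + 4·103.5 + 3·10 = 120 + 414 + 30 = 564 pt.

564 pt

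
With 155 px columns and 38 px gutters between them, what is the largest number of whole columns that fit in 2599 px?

k columns need k·155 + (k−1)·38 = k·193 − 38.
k·193 − 38 ≤ 2599 → k ≤ 2637 / 193 ≈ 13.66, so k = 13.

13 columns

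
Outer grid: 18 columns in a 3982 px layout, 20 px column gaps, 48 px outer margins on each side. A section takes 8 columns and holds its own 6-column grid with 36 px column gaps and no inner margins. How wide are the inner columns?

Inside the margins: 3982 − 96 = 3886 px.
Subtracting 17 column gaps of 20 leaves 3546 for 18 columns, so c = 197 px.
8 columns plus 7 column gaps: 1576 + 140 = 1716 px.
1716 − 5·36 = 1536; ÷6 gives d = 256 px.

256 px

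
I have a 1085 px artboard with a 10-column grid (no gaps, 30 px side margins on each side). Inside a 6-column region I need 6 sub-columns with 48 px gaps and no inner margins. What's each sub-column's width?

62.5 px

Outer content = 1085 − 2·30 = 1025 px.
With no gaps, each column is 1025/10 = 102.5 px.
6-column span = 6·102.5 = 615 px.
615 − 5·48 = 375; ÷6 gives d = 62.5 px.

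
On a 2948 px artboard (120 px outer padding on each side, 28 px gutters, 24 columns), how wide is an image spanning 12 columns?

1340 px

Inside the margins: 2948 − 240 = 2708 px.
2708 − 23·28 = 2064; ÷24 gives c = 86 px.
Span of 12: 12·86 + 11·28 = 1032 + 308 = 1340 px.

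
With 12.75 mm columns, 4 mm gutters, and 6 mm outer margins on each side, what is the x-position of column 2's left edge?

22.75 mm

Column 2 starts at margin + 1·(column + gutter) = 6 + 1·16.75 = 22.75 mm.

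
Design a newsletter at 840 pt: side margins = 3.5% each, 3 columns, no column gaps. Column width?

840 × (1 − 2·3.5%) = 840 × 93% = 781.2 pt for the columns.
781.2 / 3 = 260.4 pt per column.

260.4 pt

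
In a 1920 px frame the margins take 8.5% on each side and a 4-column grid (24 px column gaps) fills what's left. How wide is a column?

Margins: 8.5% × 1920 = 163.2 px each, so content = 1920 − 326.4 = 1593.6 px.
1593.6 − 3·24 = 1521.6; ÷4 gives c = 380.4 px.

380.4 px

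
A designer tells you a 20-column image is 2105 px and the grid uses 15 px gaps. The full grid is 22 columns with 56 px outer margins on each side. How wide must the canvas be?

2105 − 19·15 = 1820; ÷20 gives c = 91 px.
Total width: 2·56 + 22·91 + 21·15 = 2429 px.

2429 px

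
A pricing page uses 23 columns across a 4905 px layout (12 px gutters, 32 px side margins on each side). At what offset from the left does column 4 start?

665 px

Content = 4905 − 2·32 = 4841 px.
Subtracting 22 gutters of 12 leaves 4577 for 23 columns, so c = 199 px.
Each column+gutter stride is 211 px; 3 of them past the 32 px margin is 32 + 633 = 665 px.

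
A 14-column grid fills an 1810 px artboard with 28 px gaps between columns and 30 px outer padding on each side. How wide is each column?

Inside the margins: 1810 − 60 = 1750 px.
14c + 13·28 = 1750 → 14c = 1386 → c = 99 px.

99 px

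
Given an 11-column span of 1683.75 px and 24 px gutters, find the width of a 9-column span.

11 columns + 10 gutters: 11c + 10·24 = 1683.75.
11c = 1683.75 − 240 = 1443.75, so c = 131.25 px.
Span of 9: 9·131.25 + 8·24 = 1181.25 + 192 = 1373.25 px.

1373.25 px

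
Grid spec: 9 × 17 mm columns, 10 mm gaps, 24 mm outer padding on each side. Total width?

Frame = 2·24 + 9·17 + 8·10 = 48 + 153 + 80 = 281 mm.

281 mm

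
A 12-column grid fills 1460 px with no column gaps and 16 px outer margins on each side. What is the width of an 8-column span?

Inside the margins: 1460 − 32 = 1428 px.
With no column gaps, each column is 1428/12 = 119 px.
8-column span = 8·119 = 952 px.

952 px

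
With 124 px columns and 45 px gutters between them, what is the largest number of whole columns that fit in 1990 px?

12 columns

12 columns: 12·124 + 11·45 = 1983 px ≤ 1990.
13 columns: 2152 px > 1990. So 12.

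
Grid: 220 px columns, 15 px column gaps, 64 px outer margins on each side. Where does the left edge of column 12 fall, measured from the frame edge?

Column 12 starts at margin + 11·(column + gutter) = 64 + 11·235 = 2649 px.

2649 px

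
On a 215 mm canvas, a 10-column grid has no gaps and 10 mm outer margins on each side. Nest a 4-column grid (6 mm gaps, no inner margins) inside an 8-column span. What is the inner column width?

Subtract both margins: 215 − 2·10 = 195 mm.
10c = 195 → c = 19.5 mm.
With no gaps, 8 columns span 8·19.5 = 156 mm.
156 − 3·6 = 138; ÷4 gives d = 34.5 mm.

34.5 mm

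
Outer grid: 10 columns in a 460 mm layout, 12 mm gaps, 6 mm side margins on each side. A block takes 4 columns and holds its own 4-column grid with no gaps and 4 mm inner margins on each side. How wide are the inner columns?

41 mm

Inside the margins: 460 − 12 = 448 mm.
448 − 9·12 = 340; ÷10 gives c = 34 mm.
Span of 4: 4·34 + 3·12 = 136 + 36 = 172 mm.
Inner content = 172 − 2·4 = 164 mm.
With no gaps, each column is 164/4 = 41 mm.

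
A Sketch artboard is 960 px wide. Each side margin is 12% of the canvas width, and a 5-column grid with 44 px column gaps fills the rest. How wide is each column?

110.72 px

Each margin = 12% of 960 = 115.2 px; content = 960 − 2·115.2 = 729.6 px.
5 columns + 4 column gaps: 5c + 4·44 = 729.6.
5c = 729.6 − 176 = 553.6, so c = 110.72 px.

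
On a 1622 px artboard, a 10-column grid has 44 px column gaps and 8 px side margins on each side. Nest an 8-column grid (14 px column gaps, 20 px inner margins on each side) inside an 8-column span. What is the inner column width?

142.25 px

Inside the margins: 1622 − 16 = 1606 px.
10c + 9·44 = 1606 → 10c = 1210 → c = 121 px.
8-column span = 8·121 + 7·44 = 1276 px.
Inner content = 1276 − 2·20 = 1236 px.
8 columns + 7 column gaps: 8d + 7·14 = 1236.
8d = 1236 − 98 = 1138, so d = 142.25 px.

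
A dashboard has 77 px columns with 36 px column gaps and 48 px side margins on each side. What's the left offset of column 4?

Before column 4: the margin + 3 columns + 3 column gaps.
Offset = 48 + 3·(77 + 36) = 48 + 339 = 387 px.

387 px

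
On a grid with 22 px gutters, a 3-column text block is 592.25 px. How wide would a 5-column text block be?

1001.75 px

3 columns + 2 gutters: 3c + 2·22 = 592.25.
3c = 592.25 − 44 = 548.25, so c = 182.75 px.
Span of 5: 5·182.75 + 4·22 = 913.75 + 88 = 1001.75 px.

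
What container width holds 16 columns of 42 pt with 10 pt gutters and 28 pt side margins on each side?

878 pt

Adding margins, columns and gutters: 56 + 672 + 150 = 878 pt.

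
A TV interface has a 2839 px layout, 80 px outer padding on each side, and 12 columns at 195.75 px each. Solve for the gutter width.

Content width = 2839 − 2·80 = 2679 px.
12·195.75 + 11g = 2679 → 11g = 330 → g = 30 px.

30 px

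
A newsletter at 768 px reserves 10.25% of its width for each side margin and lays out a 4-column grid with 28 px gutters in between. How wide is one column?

131.64 px

768 × (1 − 2·10.25%) = 768 × 79.5% = 610.56 px for the columns.
Subtracting 3 gutters of 28 leaves 526.56 for 4 columns, so c = 131.64 px.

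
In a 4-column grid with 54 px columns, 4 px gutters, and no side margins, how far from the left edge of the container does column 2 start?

No margin, so column 2 starts at 1·(column + gutter) = 1·58 = 58 px.

58 px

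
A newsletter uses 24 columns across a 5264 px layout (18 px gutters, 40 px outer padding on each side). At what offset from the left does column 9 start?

1774 px

Take off 80 px of margins, leaving 5184 px.
5184 − 23·18 = 4770; ÷24 gives c = 198.75 px.
Each column+gutter stride is 216.75 px; 8 of them past the 40 px margin is 40 + 1734 = 1774 px.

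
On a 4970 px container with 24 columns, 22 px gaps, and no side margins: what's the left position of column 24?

4970 − 23·22 = 4464; ÷24 gives c = 186 px.
Each column+gutter stride is 208 px; with no margin, 23 of them is 4784 px.

4784 px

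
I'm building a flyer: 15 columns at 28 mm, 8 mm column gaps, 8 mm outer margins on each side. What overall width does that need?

548 mm

Adding margins, columns and gutters: 16 + 420 + 112 = 548 mm.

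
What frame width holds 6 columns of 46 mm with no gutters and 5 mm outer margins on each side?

286 mm

Frame = 2·5 + 6·46 = 10 + 276 = 286 mm.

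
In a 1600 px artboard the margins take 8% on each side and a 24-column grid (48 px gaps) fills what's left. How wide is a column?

Each margin = 8% of 1600 = 128 px; content = 1600 − 2·128 = 1344 px.
24c + 23·48 = 1344 → 24c = 240 → c = 10 px.

10 px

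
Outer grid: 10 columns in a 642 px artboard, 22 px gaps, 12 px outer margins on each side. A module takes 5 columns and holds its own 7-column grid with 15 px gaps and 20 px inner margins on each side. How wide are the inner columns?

Inside the margins: 642 − 24 = 618 px.
Subtracting 9 gaps of 22 leaves 420 for 10 columns, so c = 42 px.
Span of 5: 5·42 + 4·22 = 210 + 88 = 298 px.
Inner content = 298 − 2·20 = 258 px.
Subtracting 6 gaps of 15 leaves 168 for 7 columns, so d = 24 px.

24 px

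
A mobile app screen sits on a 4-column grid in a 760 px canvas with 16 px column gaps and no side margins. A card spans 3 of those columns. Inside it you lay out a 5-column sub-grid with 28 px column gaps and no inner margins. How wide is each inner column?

760 − 3·16 = 712; ÷4 gives c = 178 px.
Span of 3: 3·178 + 2·16 = 534 + 32 = 566 px.
5 columns + 4 column gaps: 5d + 4·28 = 566.
5d = 566 − 112 = 454, so d = 90.8 px.

90.8 px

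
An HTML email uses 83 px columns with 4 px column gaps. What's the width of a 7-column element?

Span of 7: 7·83 + 6·4 = 581 + 24 = 605 px.

605 px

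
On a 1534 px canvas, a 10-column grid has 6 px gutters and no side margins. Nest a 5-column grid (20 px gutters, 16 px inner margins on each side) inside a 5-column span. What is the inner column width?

130.4 px

1534 − 9·6 = 1480; ÷10 gives c = 148 px.
5 columns plus 4 gutters: 740 + 24 = 764 px.
Inner content = 764 − 2·16 = 732 px.
5 columns + 4 gutters: 5d + 4·20 = 732.
5d = 732 − 80 = 652, so d = 130.4 px.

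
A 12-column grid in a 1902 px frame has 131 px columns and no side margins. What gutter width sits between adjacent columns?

30 px

12·131 + 11g = 1902 → 11g = 330 → g = 30 px.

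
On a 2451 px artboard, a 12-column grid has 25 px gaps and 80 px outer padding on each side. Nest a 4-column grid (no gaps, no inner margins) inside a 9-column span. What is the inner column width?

Outer content = 2451 − 2·80 = 2291 px.
2291 − 11·25 = 2016; ÷12 gives c = 168 px.
9 columns plus 8 gaps: 1512 + 200 = 1712 px.
4d = 1712 → d = 428 px.

428 px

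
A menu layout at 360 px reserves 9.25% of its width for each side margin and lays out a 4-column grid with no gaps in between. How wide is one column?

73.35 px

Margins: 9.25% × 360 = 33.3 px each, so content = 360 − 66.6 = 293.4 px.
4c = 293.4 → c = 73.35 px.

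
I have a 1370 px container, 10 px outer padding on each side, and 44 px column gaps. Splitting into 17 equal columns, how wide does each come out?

Subtract both margins: 1370 − 2·10 = 1350 px.
1350 − 16·44 = 646; ÷17 gives c = 38 px.

38 px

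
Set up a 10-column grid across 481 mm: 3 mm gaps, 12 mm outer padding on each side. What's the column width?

43 mm

Subtract both margins: 481 − 2·12 = 457 mm.
457 − 9·3 = 430; ÷10 gives c = 43 mm.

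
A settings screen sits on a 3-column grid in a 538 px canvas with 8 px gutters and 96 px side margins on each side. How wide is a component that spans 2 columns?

228 px

Inside the margins: 538 − 192 = 346 px.
346 − 2·8 = 330; ÷3 gives c = 110 px.
Span of 2: 2·110 + 1·8 = 220 + 8 = 228 px.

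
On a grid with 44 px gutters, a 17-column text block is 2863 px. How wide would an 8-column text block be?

1324 px

17c + 16·44 = 2863 → 17c = 2159 → c = 127 px.
8 columns plus 7 gutters: 1016 + 308 = 1324 px.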